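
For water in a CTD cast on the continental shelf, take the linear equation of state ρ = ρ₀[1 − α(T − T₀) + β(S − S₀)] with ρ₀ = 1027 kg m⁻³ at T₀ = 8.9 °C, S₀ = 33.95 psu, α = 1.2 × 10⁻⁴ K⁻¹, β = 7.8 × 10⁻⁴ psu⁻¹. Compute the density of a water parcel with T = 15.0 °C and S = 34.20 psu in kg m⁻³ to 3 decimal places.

1026.449 kg m⁻³

T − T₀ = +6.1 K, S − S₀ = +0.25 psu.
Bracket = 1 − α·(+6.1) + β·(+0.25) = 1 + (-5.37 × 10⁻⁴) = 0.9994630.
ρ = 1027 × 0.9994630 = 1026.449 kg m⁻³.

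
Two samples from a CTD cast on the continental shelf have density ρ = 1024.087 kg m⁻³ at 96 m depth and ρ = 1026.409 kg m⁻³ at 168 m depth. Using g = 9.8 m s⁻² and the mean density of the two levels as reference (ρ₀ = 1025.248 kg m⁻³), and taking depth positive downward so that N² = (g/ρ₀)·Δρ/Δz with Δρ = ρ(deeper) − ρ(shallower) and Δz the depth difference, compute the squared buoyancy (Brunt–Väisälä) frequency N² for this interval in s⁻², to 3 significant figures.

3.08 × 10⁻⁴ s⁻²

Δρ = 1026.409 − 1024.087 = 2.322 kg m⁻³ over Δz = 168 − 96 = 72 m.
N² = (9.8/1025.248) × (2.322/72) = 3.0827 × 10⁻⁴ s⁻² ≈ 3.08 × 10⁻⁴ s⁻².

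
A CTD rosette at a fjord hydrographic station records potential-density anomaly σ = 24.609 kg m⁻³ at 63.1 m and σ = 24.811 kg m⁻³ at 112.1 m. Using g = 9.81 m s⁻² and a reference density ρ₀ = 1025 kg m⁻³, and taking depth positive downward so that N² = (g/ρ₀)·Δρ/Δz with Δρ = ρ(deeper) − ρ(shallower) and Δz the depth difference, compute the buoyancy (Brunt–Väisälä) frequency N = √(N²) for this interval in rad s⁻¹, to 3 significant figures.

6.28 × 10⁻³ rad s⁻¹

Δρ = 1024.811 − 1024.609 = 0.202 kg m⁻³ over Δz = 112.1 − 63.1 = 49 m.
N² = (9.81/1025) × (0.202/49) = 3.9455 × 10⁻⁵ s⁻².
N = √(3.9455 × 10⁻⁵) = 6.2813 × 10⁻³ rad s⁻¹ ≈ 6.28 × 10⁻³ rad s⁻¹.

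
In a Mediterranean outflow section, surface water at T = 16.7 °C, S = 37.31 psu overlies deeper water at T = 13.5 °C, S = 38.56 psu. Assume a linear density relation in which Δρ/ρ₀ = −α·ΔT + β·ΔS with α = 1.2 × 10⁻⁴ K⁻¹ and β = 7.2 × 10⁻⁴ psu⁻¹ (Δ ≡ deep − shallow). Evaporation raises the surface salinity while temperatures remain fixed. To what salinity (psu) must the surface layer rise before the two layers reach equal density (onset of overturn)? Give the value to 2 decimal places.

Neutral buoyancy requires −α(T_deep − T_surf) + β(S_deep − S_surf′) = 0.
S_surf′ = S_deep − (α/β)·ΔT = 38.56 − (1.2 × 10⁻⁴/7.2 × 10⁻⁴)·(-3.2) = 39.0933 psu.
Increase required: 39.0933 − 37.31 = 1.7833 psu.

39.09 psu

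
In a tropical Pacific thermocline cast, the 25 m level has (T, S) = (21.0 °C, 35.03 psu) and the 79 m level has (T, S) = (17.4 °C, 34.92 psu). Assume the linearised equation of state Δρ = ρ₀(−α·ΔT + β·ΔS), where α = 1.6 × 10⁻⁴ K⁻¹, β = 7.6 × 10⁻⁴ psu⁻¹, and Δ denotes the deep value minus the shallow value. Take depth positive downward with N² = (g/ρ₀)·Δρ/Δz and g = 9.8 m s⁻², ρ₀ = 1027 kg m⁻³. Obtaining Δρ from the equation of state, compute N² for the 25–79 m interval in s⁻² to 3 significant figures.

8.94 × 10⁻⁵ s⁻²

ΔT = -3.6 K, ΔS = -0.11 psu (deep − shallow).
Δρ/ρ₀ = −αΔT + βΔS = 5.76 × 10⁻⁴ − 8.36 × 10⁻⁵ = 4.924 × 10⁻⁴, so Δρ ≈ 0.5057 kg m⁻³.
N² = (g/ρ₀)·Δρ/Δz = g·(Δρ/ρ₀)/Δz = 9.8 × 4.924 × 10⁻⁴ / 54 = 8.9361 × 10⁻⁵ s⁻² ≈ 8.94 × 10⁻⁵ s⁻².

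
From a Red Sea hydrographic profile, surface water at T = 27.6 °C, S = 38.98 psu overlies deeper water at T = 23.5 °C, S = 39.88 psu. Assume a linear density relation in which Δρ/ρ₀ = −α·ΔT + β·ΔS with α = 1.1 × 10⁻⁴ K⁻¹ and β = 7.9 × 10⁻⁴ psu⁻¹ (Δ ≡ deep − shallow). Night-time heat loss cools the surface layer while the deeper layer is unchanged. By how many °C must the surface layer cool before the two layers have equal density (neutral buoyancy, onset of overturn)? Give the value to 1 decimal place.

Neutral buoyancy requires Δρ = 0, i.e. −α(T_deep − T_surf′) + β(S_deep − S_surf) = 0.
T_surf′ = T_deep − (β/α)·ΔS = 23.5 − (7.9 × 10⁻⁴/1.1 × 10⁻⁴)·(+0.90) = 17.036 °C.
Cooling required: 27.6 − (17.036) = 10.564 °C.

10.6 °C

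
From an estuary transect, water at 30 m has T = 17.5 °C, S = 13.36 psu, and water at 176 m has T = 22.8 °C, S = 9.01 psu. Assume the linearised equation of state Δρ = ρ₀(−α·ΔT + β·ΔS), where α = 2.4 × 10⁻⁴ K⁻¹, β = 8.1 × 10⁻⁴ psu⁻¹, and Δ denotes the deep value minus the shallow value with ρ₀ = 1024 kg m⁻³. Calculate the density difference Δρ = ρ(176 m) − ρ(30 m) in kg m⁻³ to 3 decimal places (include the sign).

ΔT = +5.3 K, ΔS = -4.35 psu (deep − shallow).
Δρ/ρ₀ = −(2.4 × 10⁻⁴)(+5.3) + (8.1 × 10⁻⁴)(-4.35) = -4.7955 × 10⁻³.
Δρ = 1024 × (-4.7955 × 10⁻³) = -4.911 kg m⁻³.
Negative Δρ: lighter below, statically unstable.

-4.911 kg m⁻³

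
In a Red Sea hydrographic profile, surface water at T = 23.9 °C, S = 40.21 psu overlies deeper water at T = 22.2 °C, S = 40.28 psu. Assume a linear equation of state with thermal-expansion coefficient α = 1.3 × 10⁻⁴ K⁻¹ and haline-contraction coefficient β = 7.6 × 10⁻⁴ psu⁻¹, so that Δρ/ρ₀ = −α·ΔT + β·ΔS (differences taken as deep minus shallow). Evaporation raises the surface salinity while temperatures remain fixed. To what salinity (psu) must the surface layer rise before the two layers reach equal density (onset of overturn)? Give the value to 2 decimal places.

Neutral buoyancy requires −α(T_deep − T_surf) + β(S_deep − S_surf′) = 0.
S_surf′ = S_deep − (α/β)·ΔT = 40.28 − (1.3 × 10⁻⁴/7.6 × 10⁻⁴)·(-1.7) = 40.5708 psu.
Increase required: 40.5708 − 40.21 = 0.3608 psu.

40.57 psu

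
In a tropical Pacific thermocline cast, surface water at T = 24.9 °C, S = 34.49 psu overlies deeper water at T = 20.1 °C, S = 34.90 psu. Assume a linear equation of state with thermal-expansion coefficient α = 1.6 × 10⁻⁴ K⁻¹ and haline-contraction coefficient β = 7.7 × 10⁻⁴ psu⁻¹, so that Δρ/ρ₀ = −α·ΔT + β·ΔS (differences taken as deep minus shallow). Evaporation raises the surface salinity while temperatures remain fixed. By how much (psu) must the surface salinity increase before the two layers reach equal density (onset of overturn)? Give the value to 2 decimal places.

1.41 psu

Neutral buoyancy requires −α(T_deep − T_surf) + β(S_deep − S_surf′) = 0.
S_surf′ = S_deep − (α/β)·ΔT = 34.90 − (1.6 × 10⁻⁴/7.7 × 10⁻⁴)·(-4.8) = 35.8974 psu.
Increase required: 35.8974 − 34.49 = 1.4074 psu.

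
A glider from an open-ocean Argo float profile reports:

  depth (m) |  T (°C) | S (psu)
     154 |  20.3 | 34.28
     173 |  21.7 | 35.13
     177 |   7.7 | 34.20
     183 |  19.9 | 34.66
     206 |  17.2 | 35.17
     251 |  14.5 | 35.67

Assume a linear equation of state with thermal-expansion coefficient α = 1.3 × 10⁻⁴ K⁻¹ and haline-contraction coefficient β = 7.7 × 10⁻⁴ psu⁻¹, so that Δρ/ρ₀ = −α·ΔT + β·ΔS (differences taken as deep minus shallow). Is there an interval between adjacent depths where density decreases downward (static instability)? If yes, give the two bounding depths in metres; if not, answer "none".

177–183 m

Evaluate Δρ/ρ₀ = −αΔT + βΔS across each adjacent pair:
  154–173 m: −αΔT+βΔS = −(1.3 × 10⁻⁴)(+1.4)+(7.7 × 10⁻⁴)(+0.85) = 4.7 × 10⁻⁴ → stable
  173–177 m: −αΔT+βΔS = −(1.3 × 10⁻⁴)(-14.0)+(7.7 × 10⁻⁴)(-0.93) = 1.1 × 10⁻³ → stable
  177–183 m: −αΔT+βΔS = −(1.3 × 10⁻⁴)(+12.2)+(7.7 × 10⁻⁴)(+0.46) = -1.2 × 10⁻³ → UNSTABLE
  183–206 m: −αΔT+βΔS = −(1.3 × 10⁻⁴)(-2.7)+(7.7 × 10⁻⁴)(+0.51) = 7.4 × 10⁻⁴ → stable
  206–251 m: −αΔT+βΔS = −(1.3 × 10⁻⁴)(-2.7)+(7.7 × 10⁻⁴)(+0.50) = 7.4 × 10⁻⁴ → stable
The 177–183 m interval has Δρ < 0: lighter water underlies denser water.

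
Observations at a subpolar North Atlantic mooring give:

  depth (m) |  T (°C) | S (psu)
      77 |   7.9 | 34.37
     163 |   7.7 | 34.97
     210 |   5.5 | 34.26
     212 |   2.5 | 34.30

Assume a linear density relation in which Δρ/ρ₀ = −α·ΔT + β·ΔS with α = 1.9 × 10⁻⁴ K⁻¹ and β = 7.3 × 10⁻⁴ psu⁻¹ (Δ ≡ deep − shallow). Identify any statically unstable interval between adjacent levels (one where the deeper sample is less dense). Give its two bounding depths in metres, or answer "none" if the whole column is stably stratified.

163–210 m

Evaluate Δρ/ρ₀ = −αΔT + βΔS across each adjacent pair:
  77–163 m: −αΔT+βΔS = −(1.9 × 10⁻⁴)(-0.2)+(7.3 × 10⁻⁴)(+0.60) = 4.8 × 10⁻⁴ → stable
  163–210 m: −αΔT+βΔS = −(1.9 × 10⁻⁴)(-2.2)+(7.3 × 10⁻⁴)(-0.71) = -1.0 × 10⁻⁴ → UNSTABLE
  210–212 m: −αΔT+βΔS = −(1.9 × 10⁻⁴)(-3.0)+(7.3 × 10⁻⁴)(+0.04) = 6.0 × 10⁻⁴ → stable
The 163–210 m interval has Δρ < 0: lighter water underlies denser water.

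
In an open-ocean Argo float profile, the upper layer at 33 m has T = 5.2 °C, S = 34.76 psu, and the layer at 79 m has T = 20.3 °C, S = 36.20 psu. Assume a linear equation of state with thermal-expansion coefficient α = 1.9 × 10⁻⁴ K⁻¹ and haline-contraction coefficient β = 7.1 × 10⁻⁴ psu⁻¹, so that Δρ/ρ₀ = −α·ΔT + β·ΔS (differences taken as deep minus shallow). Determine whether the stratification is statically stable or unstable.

unstable

ΔT = 20.3 − 5.2 = +15.1 K and ΔS = 36.20 − 34.76 = +1.44 psu (deep − shallow).
−αΔT = -2.869 × 10⁻³; βΔS = 1.0224 × 10⁻³; sum Δρ/ρ₀ = -1.8466 × 10⁻³.
Δρ/ρ₀ < 0, so Δρ < 0: deeper water is lighter → statically unstable; the column would overturn.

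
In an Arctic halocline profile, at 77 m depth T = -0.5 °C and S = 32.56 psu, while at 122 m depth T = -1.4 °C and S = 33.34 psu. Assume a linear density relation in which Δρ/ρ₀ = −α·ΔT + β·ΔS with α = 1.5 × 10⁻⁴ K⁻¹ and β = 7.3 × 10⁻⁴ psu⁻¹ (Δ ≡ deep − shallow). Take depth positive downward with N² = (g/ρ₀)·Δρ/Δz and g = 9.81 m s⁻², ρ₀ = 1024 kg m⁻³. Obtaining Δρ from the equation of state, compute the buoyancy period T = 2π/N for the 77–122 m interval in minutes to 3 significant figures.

8.45 min

ΔT = -0.9 K, ΔS = +0.78 psu (deep − shallow).
Δρ/ρ₀ = −αΔT + βΔS = 1.35 × 10⁻⁴ + 5.694 × 10⁻⁴ = 7.044 × 10⁻⁴, so Δρ ≈ 0.7213 kg m⁻³.
N² = (g/ρ₀)·Δρ/Δz = g·(Δρ/ρ₀)/Δz = 9.81 × 7.044 × 10⁻⁴ / 45 = 1.5356 × 10⁻⁴ s⁻².
N = √(1.5356 × 10⁻⁴) = 0.012392 rad s⁻¹ → T = 2π/N = 507.04 s = 8.4507 min ≈ 8.45 min.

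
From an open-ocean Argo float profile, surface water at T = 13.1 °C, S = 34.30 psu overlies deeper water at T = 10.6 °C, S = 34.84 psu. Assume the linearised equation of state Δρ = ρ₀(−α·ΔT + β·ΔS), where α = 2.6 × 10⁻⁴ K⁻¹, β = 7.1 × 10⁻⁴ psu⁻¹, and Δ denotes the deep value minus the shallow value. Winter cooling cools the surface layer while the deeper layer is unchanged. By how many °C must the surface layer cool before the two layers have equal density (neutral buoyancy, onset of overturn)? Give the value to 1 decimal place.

4.0 °C

Neutral buoyancy requires Δρ = 0, i.e. −α(T_deep − T_surf′) + β(S_deep − S_surf) = 0.
T_surf′ = T_deep − (β/α)·ΔS = 10.6 − (7.1 × 10⁻⁴/2.6 × 10⁻⁴)·(+0.54) = 9.125 °C.
Cooling required: 13.1 − (9.125) = 3.975 °C.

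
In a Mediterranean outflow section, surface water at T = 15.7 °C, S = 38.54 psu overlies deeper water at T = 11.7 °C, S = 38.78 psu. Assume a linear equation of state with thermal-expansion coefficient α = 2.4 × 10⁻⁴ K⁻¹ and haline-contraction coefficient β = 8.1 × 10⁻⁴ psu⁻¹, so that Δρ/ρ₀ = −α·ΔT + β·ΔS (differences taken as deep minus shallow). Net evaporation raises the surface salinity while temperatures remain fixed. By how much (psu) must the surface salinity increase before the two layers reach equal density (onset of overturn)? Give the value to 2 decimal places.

Neutral buoyancy requires −α(T_deep − T_surf) + β(S_deep − S_surf′) = 0.
S_surf′ = S_deep − (α/β)·ΔT = 38.78 − (2.4 × 10⁻⁴/8.1 × 10⁻⁴)·(-4.0) = 39.9652 psu.
Increase required: 39.9652 − 38.54 = 1.4252 psu.

1.43 psu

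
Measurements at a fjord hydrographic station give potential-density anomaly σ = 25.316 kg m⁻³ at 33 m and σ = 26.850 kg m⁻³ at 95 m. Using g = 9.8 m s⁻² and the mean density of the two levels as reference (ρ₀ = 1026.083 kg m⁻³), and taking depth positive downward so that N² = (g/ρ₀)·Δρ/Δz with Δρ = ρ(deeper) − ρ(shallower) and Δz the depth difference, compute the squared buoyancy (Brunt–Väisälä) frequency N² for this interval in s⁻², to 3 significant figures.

2.36 × 10⁻⁴ s⁻²

Δρ = 1026.850 − 1025.316 = 1.534 kg m⁻³ over Δz = 95 − 33 = 62 m.
N² = (9.8/1026.083) × (1.534/62) = 2.3631 × 10⁻⁴ s⁻² ≈ 2.36 × 10⁻⁴ s⁻².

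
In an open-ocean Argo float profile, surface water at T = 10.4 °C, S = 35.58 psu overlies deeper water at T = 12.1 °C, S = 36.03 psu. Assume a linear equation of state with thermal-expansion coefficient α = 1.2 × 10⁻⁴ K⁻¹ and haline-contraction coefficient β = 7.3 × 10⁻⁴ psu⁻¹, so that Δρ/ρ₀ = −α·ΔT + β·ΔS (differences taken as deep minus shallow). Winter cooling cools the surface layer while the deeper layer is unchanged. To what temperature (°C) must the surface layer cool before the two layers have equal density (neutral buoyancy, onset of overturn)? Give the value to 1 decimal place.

Neutral buoyancy requires Δρ = 0, i.e. −α(T_deep − T_surf′) + β(S_deep − S_surf) = 0.
T_surf′ = T_deep − (β/α)·ΔS = 12.1 − (7.3 × 10⁻⁴/1.2 × 10⁻⁴)·(+0.45) = 9.363 °C.
Cooling required: 10.4 − (9.363) = 1.037 °C.

9.4 °C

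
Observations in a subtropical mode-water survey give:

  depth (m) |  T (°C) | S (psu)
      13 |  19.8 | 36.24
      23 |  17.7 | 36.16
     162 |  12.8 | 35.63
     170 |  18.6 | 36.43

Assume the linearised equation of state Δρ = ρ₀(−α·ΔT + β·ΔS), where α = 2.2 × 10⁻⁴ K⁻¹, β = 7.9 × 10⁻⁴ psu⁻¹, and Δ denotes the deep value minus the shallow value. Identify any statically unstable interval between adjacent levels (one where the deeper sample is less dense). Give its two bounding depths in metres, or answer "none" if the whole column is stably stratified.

Evaluate Δρ/ρ₀ = −αΔT + βΔS across each adjacent pair:
  13–23 m: −αΔT+βΔS = −(2.2 × 10⁻⁴)(-2.1)+(7.9 × 10⁻⁴)(-0.08) = 4.0 × 10⁻⁴ → stable
  23–162 m: −αΔT+βΔS = −(2.2 × 10⁻⁴)(-4.9)+(7.9 × 10⁻⁴)(-0.53) = 6.6 × 10⁻⁴ → stable
  162–170 m: −αΔT+βΔS = −(2.2 × 10⁻⁴)(+5.8)+(7.9 × 10⁻⁴)(+0.80) = -6.4 × 10⁻⁴ → UNSTABLE
The 162–170 m interval has Δρ < 0: lighter water underlies denser water.

162–170 m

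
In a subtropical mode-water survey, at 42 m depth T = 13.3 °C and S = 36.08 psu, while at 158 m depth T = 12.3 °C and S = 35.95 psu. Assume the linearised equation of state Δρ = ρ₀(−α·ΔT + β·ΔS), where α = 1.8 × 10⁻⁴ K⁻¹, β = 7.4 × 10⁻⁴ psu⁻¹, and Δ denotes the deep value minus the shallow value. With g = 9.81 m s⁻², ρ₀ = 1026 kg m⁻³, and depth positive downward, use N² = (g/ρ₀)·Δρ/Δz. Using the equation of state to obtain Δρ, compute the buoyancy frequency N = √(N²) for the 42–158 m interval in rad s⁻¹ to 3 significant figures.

ΔT = -1.0 K, ΔS = -0.13 psu (deep − shallow).
Δρ/ρ₀ = −αΔT + βΔS = 1.80 × 10⁻⁴ − 9.62 × 10⁻⁵ = 8.38 × 10⁻⁵, so Δρ ≈ 0.08598 kg m⁻³.
N² = (g/ρ₀)·Δρ/Δz = g·(Δρ/ρ₀)/Δz = 9.81 × 8.38 × 10⁻⁵ / 116 = 7.0869 × 10⁻⁶ s⁻².
N = √(7.0869 × 10⁻⁶) = 2.6621 × 10⁻³ rad s⁻¹ ≈ 2.66 × 10⁻³ rad s⁻¹.

2.66 × 10⁻³ rad s⁻¹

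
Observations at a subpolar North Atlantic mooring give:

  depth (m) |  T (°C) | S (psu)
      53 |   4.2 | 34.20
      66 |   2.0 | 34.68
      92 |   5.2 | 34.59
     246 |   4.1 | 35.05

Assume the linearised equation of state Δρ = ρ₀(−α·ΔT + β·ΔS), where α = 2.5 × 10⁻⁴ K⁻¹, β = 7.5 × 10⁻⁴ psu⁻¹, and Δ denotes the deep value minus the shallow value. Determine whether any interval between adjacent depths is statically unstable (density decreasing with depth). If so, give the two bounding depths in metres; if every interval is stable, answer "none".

Evaluate Δρ/ρ₀ = −αΔT + βΔS across each adjacent pair:
  53–66 m: −αΔT+βΔS = −(2.5 × 10⁻⁴)(-2.2)+(7.5 × 10⁻⁴)(+0.48) = 9.1 × 10⁻⁴ → stable
  66–92 m: −αΔT+βΔS = −(2.5 × 10⁻⁴)(+3.2)+(7.5 × 10⁻⁴)(-0.09) = -8.7 × 10⁻⁴ → UNSTABLE
  92–246 m: −αΔT+βΔS = −(2.5 × 10⁻⁴)(-1.1)+(7.5 × 10⁻⁴)(+0.46) = 6.2 × 10⁻⁴ → stable
The 66–92 m interval has Δρ < 0: lighter water underlies denser water.

66–92 m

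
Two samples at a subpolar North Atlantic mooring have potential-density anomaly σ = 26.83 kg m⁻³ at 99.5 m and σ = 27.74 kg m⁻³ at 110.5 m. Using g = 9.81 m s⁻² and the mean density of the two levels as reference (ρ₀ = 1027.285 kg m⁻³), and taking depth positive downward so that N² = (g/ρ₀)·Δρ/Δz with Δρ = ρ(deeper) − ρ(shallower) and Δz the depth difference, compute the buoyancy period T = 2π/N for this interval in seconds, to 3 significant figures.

Δρ = 1027.74 − 1026.83 = 0.91 kg m⁻³ over Δz = 110.5 − 99.5 = 11 m.
N² = (9.81/1027.285) × (0.91/11) = 7.9000 × 10⁻⁴ s⁻².
N = √(7.9000 × 10⁻⁴) = 0.028107 rad s⁻¹, so T = 2π/N = 223.55 s ≈ 224 s.

224 s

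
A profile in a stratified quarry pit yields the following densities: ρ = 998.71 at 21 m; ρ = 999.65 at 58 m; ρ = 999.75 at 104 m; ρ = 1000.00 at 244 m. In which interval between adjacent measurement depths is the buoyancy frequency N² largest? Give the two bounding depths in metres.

Compute the density gradient over each adjacent pair:
  21–58 m: Δρ/Δz = 0.94/37 = 0.025 kg m⁻⁴
  58–104 m: Δρ/Δz = 0.10/46 = 2.2 × 10⁻³ kg m⁻⁴
  104–244 m: Δρ/Δz = 0.25/140 = 1.8 × 10⁻³ kg m⁻⁴
The largest gradient is in the 21–58 m interval — the pycnocline.

21–58 m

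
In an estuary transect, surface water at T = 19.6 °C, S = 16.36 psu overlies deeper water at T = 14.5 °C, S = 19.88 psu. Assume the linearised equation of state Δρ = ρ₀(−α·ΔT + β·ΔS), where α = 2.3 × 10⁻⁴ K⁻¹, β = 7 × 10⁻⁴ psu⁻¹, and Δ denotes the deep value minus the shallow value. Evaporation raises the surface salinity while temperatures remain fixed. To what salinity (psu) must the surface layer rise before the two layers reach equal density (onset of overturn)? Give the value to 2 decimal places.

Neutral buoyancy requires −α(T_deep − T_surf) + β(S_deep − S_surf′) = 0.
S_surf′ = S_deep − (α/β)·ΔT = 19.88 − (2.3 × 10⁻⁴/7 × 10⁻⁴)·(-5.1) = 21.5557 psu.
Increase required: 21.5557 − 16.36 = 5.1957 psu.

21.56 psu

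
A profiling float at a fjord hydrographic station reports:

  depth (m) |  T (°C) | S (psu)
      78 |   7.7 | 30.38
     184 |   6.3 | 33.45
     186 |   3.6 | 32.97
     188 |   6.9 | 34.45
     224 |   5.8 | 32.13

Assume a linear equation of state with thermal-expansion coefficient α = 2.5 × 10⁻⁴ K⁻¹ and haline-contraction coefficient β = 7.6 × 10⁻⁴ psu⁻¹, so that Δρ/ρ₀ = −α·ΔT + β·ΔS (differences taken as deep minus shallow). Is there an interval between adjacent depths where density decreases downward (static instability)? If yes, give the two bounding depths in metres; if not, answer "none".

Evaluate Δρ/ρ₀ = −αΔT + βΔS across each adjacent pair:
  78–184 m: −αΔT+βΔS = −(2.5 × 10⁻⁴)(-1.4)+(7.6 × 10⁻⁴)(+3.07) = 2.7 × 10⁻³ → stable
  184–186 m: −αΔT+βΔS = −(2.5 × 10⁻⁴)(-2.7)+(7.6 × 10⁻⁴)(-0.48) = 3.1 × 10⁻⁴ → stable
  186–188 m: −αΔT+βΔS = −(2.5 × 10⁻⁴)(+3.3)+(7.6 × 10⁻⁴)(+1.48) = 3.0 × 10⁻⁴ → stable
  188–224 m: −αΔT+βΔS = −(2.5 × 10⁻⁴)(-1.1)+(7.6 × 10⁻⁴)(-2.32) = -1.5 × 10⁻³ → UNSTABLE
The 188–224 m interval has Δρ < 0: lighter water underlies denser water.

188–224 m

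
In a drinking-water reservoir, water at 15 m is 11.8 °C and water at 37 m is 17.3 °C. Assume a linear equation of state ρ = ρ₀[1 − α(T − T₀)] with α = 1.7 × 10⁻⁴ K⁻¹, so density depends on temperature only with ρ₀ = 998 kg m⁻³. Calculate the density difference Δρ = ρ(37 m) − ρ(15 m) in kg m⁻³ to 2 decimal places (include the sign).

ΔT = +5.5 K, Δρ/ρ₀ = −αΔT = -9.35 × 10⁻⁴.
Δρ = 998 × (-9.35 × 10⁻⁴) = -0.93 kg m⁻³.
Negative Δρ: lighter below, statically unstable.

-0.93 kg m⁻³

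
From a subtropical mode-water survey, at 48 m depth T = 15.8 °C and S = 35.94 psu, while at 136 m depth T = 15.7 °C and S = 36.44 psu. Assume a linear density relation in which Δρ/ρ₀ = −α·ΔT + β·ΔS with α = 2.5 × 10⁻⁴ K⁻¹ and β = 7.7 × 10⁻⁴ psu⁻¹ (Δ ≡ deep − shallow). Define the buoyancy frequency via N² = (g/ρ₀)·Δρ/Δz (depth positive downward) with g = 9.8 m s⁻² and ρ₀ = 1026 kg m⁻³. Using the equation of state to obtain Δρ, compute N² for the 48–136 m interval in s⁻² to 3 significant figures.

4.57 × 10⁻⁵ s⁻²

ΔT = -0.1 K, ΔS = +0.50 psu (deep − shallow).
Δρ/ρ₀ = −αΔT + βΔS = 2.50 × 10⁻⁵ + 3.85 × 10⁻⁴ = 4.10 × 10⁻⁴, so Δρ ≈ 0.4207 kg m⁻³.
N² = (g/ρ₀)·Δρ/Δz = g·(Δρ/ρ₀)/Δz = 9.8 × 4.10 × 10⁻⁴ / 88 = 4.5659 × 10⁻⁵ s⁻² ≈ 4.57 × 10⁻⁵ s⁻².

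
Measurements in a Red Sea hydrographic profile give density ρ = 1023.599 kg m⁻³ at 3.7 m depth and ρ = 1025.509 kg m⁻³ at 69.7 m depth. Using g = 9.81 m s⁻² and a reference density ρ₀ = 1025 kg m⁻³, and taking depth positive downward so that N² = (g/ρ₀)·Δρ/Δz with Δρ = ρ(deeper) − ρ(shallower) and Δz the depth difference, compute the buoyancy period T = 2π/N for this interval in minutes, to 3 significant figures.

Δρ = 1025.509 − 1023.599 = 1.910 kg m⁻³ over Δz = 69.7 − 3.7 = 66 m.
N² = (9.81/1025) × (1.910/66) = 2.7697 × 10⁻⁴ s⁻².
N = √(2.7697 × 10⁻⁴) = 0.016642 rad s⁻¹, so T = 2π/N = 377.55 s = 6.2925 min ≈ 6.29 min.

6.29 min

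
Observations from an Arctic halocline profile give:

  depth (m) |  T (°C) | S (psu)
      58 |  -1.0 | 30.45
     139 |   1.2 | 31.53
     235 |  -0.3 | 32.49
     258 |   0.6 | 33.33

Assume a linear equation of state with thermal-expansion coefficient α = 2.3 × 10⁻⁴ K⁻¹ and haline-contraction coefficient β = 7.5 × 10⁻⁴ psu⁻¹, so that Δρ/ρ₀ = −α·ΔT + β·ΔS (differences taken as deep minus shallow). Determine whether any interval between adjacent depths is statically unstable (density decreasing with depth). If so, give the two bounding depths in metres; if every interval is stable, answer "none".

Evaluate Δρ/ρ₀ = −αΔT + βΔS across each adjacent pair:
  58–139 m: −αΔT+βΔS = −(2.3 × 10⁻⁴)(+2.2)+(7.5 × 10⁻⁴)(+1.08) = 3.0 × 10⁻⁴ → stable
  139–235 m: −αΔT+βΔS = −(2.3 × 10⁻⁴)(-1.5)+(7.5 × 10⁻⁴)(+0.96) = 1.1 × 10⁻³ → stable
  235–258 m: −αΔT+βΔS = −(2.3 × 10⁻⁴)(+0.9)+(7.5 × 10⁻⁴)(+0.84) = 4.2 × 10⁻⁴ → stable
Every interval has Δρ > 0: the column is stably stratified throughout.

none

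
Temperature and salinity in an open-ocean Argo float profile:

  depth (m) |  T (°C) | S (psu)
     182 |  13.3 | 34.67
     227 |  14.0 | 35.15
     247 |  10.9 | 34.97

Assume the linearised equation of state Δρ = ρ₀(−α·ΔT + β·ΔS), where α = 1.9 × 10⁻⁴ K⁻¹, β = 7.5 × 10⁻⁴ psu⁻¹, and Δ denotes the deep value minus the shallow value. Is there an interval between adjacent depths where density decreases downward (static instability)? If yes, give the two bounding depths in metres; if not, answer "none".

Evaluate Δρ/ρ₀ = −αΔT + βΔS across each adjacent pair:
  182–227 m: −αΔT+βΔS = −(1.9 × 10⁻⁴)(+0.7)+(7.5 × 10⁻⁴)(+0.48) = 2.3 × 10⁻⁴ → stable
  227–247 m: −αΔT+βΔS = −(1.9 × 10⁻⁴)(-3.1)+(7.5 × 10⁻⁴)(-0.18) = 4.5 × 10⁻⁴ → stable
Every interval has Δρ > 0: the column is stably stratified throughout.

none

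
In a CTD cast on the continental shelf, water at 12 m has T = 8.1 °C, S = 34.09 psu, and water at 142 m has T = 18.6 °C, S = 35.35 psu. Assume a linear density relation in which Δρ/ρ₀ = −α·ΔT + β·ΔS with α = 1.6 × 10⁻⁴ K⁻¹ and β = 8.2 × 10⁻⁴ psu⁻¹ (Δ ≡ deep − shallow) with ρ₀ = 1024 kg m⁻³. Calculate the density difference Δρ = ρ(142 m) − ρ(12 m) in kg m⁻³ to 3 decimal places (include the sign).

ΔT = +10.5 K, ΔS = +1.26 psu (deep − shallow).
Δρ/ρ₀ = −(1.6 × 10⁻⁴)(+10.5) + (8.2 × 10⁻⁴)(+1.26) = -6.468 × 10⁻⁴.
Δρ = 1024 × (-6.468 × 10⁻⁴) = -0.662 kg m⁻³.
Negative Δρ: lighter below, statically unstable.

-0.662 kg m⁻³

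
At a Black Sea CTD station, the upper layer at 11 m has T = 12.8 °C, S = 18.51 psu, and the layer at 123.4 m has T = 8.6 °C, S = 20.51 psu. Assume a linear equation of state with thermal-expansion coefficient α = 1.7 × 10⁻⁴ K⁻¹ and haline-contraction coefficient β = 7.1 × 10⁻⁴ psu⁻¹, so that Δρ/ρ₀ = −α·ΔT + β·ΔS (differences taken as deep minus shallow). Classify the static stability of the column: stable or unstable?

stable

ΔT = 8.6 − 12.8 = -4.2 K and ΔS = 20.51 − 18.51 = +2.00 psu (deep − shallow).
−αΔT = 7.14 × 10⁻⁴; βΔS = 1.42 × 10⁻³; sum Δρ/ρ₀ = 2.134 × 10⁻³.
Δρ/ρ₀ > 0, so Δρ > 0: deeper water is denser → statically stable.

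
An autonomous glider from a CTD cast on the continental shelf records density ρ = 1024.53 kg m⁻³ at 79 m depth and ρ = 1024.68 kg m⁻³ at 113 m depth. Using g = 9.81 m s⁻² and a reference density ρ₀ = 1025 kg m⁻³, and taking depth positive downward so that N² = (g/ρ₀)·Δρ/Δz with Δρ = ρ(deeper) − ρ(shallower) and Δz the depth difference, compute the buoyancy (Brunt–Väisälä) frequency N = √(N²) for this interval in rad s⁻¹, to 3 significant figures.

6.50 × 10⁻³ rad s⁻¹

Δρ = 1024.68 − 1024.53 = 0.15 kg m⁻³ over Δz = 113 − 79 = 34 m.
N² = (9.81/1025) × (0.15/34) = 4.2224 × 10⁻⁵ s⁻².
N = √(4.2224 × 10⁻⁵) = 6.4980 × 10⁻³ rad s⁻¹ ≈ 6.50 × 10⁻³ rad s⁻¹.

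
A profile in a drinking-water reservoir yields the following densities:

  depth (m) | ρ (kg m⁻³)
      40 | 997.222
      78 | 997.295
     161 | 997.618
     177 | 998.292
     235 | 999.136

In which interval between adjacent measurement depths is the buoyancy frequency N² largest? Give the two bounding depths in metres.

161–177 m

Compute the density gradient over each adjacent pair:
  40–78 m: Δρ/Δz = 0.073/38 = 1.9 × 10⁻³ kg m⁻⁴
  78–161 m: Δρ/Δz = 0.323/83 = 3.9 × 10⁻³ kg m⁻⁴
  161–177 m: Δρ/Δz = 0.674/16 = 0.042 kg m⁻⁴
  177–235 m: Δρ/Δz = 0.844/58 = 0.015 kg m⁻⁴
The largest gradient is in the 161–177 m interval — the pycnocline.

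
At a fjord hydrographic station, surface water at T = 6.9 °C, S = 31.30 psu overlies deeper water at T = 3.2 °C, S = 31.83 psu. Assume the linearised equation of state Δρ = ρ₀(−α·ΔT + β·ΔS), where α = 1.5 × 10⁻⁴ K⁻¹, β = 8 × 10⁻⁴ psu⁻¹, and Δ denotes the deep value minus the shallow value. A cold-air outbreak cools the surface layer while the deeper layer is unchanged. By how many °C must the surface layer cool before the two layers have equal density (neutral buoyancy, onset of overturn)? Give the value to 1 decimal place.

6.5 °C

Neutral buoyancy requires Δρ = 0, i.e. −α(T_deep − T_surf′) + β(S_deep − S_surf) = 0.
T_surf′ = T_deep − (β/α)·ΔS = 3.2 − (8 × 10⁻⁴/1.5 × 10⁻⁴)·(+0.53) = 0.373 °C.
Cooling required: 6.9 − (0.373) = 6.527 °C.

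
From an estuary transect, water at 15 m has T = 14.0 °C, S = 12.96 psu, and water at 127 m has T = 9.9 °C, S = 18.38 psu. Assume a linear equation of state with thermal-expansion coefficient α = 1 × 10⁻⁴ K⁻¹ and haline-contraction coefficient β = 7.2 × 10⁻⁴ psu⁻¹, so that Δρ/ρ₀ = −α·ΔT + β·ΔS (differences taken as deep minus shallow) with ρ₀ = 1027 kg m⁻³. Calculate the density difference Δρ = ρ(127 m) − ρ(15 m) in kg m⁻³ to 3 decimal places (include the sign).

+4.429 kg m⁻³

ΔT = -4.1 K, ΔS = +5.42 psu (deep − shallow).
Δρ/ρ₀ = −(1 × 10⁻⁴)(-4.1) + (7.2 × 10⁻⁴)(+5.42) = 4.3124 × 10⁻³.
Δρ = 1027 × (4.3124 × 10⁻³) = +4.429 kg m⁻³.
Positive Δρ: denser below, stable.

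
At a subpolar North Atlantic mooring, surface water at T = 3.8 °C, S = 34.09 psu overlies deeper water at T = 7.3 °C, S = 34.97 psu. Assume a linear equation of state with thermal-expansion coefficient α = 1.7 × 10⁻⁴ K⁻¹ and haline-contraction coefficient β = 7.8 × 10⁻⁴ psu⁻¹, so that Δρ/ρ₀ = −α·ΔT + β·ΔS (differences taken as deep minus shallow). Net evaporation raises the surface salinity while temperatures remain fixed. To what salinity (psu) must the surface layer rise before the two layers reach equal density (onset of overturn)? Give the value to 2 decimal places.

34.21 psu

Neutral buoyancy requires −α(T_deep − T_surf) + β(S_deep − S_surf′) = 0.
S_surf′ = S_deep − (α/β)·ΔT = 34.97 − (1.7 × 10⁻⁴/7.8 × 10⁻⁴)·(+3.5) = 34.2072 psu.
Increase required: 34.2072 − 34.09 = 0.1172 psu.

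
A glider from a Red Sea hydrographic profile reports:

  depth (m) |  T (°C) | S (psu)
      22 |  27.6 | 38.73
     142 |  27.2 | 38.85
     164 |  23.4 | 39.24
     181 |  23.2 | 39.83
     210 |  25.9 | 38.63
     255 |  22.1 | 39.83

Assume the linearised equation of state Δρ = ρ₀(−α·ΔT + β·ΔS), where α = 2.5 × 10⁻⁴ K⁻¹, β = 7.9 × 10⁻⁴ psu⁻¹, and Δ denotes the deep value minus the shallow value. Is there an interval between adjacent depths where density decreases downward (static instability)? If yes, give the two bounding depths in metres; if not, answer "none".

181–210 m

Evaluate Δρ/ρ₀ = −αΔT + βΔS across each adjacent pair:
  22–142 m: −αΔT+βΔS = −(2.5 × 10⁻⁴)(-0.4)+(7.9 × 10⁻⁴)(+0.12) = 1.9 × 10⁻⁴ → stable
  142–164 m: −αΔT+βΔS = −(2.5 × 10⁻⁴)(-3.8)+(7.9 × 10⁻⁴)(+0.39) = 1.3 × 10⁻³ → stable
  164–181 m: −αΔT+βΔS = −(2.5 × 10⁻⁴)(-0.2)+(7.9 × 10⁻⁴)(+0.59) = 5.2 × 10⁻⁴ → stable
  181–210 m: −αΔT+βΔS = −(2.5 × 10⁻⁴)(+2.7)+(7.9 × 10⁻⁴)(-1.20) = -1.6 × 10⁻³ → UNSTABLE
  210–255 m: −αΔT+βΔS = −(2.5 × 10⁻⁴)(-3.8)+(7.9 × 10⁻⁴)(+1.20) = 1.9 × 10⁻³ → stable
The 181–210 m interval has Δρ < 0: lighter water underlies denser water.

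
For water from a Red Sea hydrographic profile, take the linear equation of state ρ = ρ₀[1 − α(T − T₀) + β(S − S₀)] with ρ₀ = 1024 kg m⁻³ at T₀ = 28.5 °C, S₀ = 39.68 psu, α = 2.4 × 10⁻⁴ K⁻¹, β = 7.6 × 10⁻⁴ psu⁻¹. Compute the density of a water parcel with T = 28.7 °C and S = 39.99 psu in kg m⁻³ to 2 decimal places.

1024.19 kg m⁻³

T − T₀ = +0.2 K, S − S₀ = +0.31 psu.
Bracket = 1 − α·(+0.2) + β·(+0.31) = 1 + (1.876 × 10⁻⁴) = 1.0001876.
ρ = 1024 × 1.0001876 = 1024.19 kg m⁻³.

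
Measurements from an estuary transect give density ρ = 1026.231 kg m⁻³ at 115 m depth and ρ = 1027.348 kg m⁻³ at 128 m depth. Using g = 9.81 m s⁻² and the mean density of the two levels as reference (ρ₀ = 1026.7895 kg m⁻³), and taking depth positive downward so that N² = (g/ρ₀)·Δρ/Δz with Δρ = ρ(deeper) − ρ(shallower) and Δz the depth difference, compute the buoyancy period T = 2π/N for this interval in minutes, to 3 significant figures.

3.65 min

Δρ = 1027.348 − 1026.231 = 1.117 kg m⁻³ over Δz = 128 − 115 = 13 m.
N² = (9.81/1026.7895) × (1.117/13) = 8.2091 × 10⁻⁴ s⁻².
N = √(8.2091 × 10⁻⁴) = 0.028652 rad s⁻¹, so T = 2π/N = 219.29 s = 3.6548 min ≈ 3.65 min.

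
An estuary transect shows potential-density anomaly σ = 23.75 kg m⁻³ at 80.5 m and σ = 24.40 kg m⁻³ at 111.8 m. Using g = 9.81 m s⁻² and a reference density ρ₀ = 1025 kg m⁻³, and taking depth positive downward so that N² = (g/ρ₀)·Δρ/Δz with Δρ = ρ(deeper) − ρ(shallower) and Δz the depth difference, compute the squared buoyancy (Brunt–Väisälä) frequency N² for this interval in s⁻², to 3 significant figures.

1.99 × 10⁻⁴ s⁻²

Δρ = 1024.40 − 1023.75 = 0.65 kg m⁻³ over Δz = 111.8 − 80.5 = 31.3 m.
N² = (9.81/1025) × (0.65/31.3) = 1.9875 × 10⁻⁴ s⁻² ≈ 1.99 × 10⁻⁴ s⁻².
N² > 0, so the interval is statically stable.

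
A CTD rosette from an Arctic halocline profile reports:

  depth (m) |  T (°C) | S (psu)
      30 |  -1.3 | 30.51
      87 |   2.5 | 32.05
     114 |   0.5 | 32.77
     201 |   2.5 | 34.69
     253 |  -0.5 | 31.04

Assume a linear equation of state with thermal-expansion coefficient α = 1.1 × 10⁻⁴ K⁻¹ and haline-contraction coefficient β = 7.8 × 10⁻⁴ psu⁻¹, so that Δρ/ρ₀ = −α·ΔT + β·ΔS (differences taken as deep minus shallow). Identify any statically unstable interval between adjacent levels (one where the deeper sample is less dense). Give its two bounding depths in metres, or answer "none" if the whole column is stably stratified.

Evaluate Δρ/ρ₀ = −αΔT + βΔS across each adjacent pair:
  30–87 m: −αΔT+βΔS = −(1.1 × 10⁻⁴)(+3.8)+(7.8 × 10⁻⁴)(+1.54) = 7.8 × 10⁻⁴ → stable
  87–114 m: −αΔT+βΔS = −(1.1 × 10⁻⁴)(-2.0)+(7.8 × 10⁻⁴)(+0.72) = 7.8 × 10⁻⁴ → stable
  114–201 m: −αΔT+βΔS = −(1.1 × 10⁻⁴)(+2.0)+(7.8 × 10⁻⁴)(+1.92) = 1.3 × 10⁻³ → stable
  201–253 m: −αΔT+βΔS = −(1.1 × 10⁻⁴)(-3.0)+(7.8 × 10⁻⁴)(-3.65) = -2.5 × 10⁻³ → UNSTABLE
The 201–253 m interval has Δρ < 0: lighter water underlies denser water.

201–253 m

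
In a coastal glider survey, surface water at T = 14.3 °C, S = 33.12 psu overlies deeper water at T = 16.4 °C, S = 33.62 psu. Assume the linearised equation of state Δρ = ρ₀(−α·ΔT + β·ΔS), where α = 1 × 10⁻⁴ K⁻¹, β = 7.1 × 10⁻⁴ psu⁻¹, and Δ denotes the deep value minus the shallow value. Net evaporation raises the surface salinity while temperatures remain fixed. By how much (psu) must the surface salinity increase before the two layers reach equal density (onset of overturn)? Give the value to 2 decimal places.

0.20 psu

Neutral buoyancy requires −α(T_deep − T_surf) + β(S_deep − S_surf′) = 0.
S_surf′ = S_deep − (α/β)·ΔT = 33.62 − (1 × 10⁻⁴/7.1 × 10⁻⁴)·(+2.1) = 33.3242 psu.
Increase required: 33.3242 − 33.12 = 0.2042 psu.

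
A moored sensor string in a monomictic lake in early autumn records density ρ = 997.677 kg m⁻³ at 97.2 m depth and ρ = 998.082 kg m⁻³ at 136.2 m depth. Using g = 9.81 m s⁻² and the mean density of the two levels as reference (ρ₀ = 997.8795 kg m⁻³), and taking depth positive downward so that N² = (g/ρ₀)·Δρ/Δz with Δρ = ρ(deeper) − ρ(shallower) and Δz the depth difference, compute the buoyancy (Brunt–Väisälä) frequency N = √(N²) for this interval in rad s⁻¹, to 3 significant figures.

Δρ = 998.082 − 997.677 = 0.405 kg m⁻³ over Δz = 136.2 − 97.2 = 39 m.
N² = (9.81/997.8795) × (0.405/39) = 1.0209 × 10⁻⁴ s⁻².
N = √(1.0209 × 10⁻⁴) = 0.010104 rad s⁻¹ ≈ 0.0101 rad s⁻¹.
N² > 0, so the interval is statically stable.

0.0101 rad s⁻¹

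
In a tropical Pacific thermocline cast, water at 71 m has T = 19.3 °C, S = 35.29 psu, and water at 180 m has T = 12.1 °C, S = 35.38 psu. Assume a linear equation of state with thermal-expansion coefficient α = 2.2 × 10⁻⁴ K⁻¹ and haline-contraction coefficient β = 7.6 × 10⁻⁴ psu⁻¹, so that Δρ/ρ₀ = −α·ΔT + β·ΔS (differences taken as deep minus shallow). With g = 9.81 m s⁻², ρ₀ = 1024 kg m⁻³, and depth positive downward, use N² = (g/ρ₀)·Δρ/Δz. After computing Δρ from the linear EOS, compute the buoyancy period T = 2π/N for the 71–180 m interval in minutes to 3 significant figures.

ΔT = -7.2 K, ΔS = +0.09 psu (deep − shallow).
Δρ/ρ₀ = −αΔT + βΔS = 1.584 × 10⁻³ + 6.84 × 10⁻⁵ = 1.6524 × 10⁻³, so Δρ ≈ 1.692 kg m⁻³.
N² = (g/ρ₀)·Δρ/Δz = g·(Δρ/ρ₀)/Δz = 9.81 × 1.6524 × 10⁻³ / 109 = 1.4872 × 10⁻⁴ s⁻².
N = √(1.4872 × 10⁻⁴) = 0.012195 rad s⁻¹ → T = 2π/N = 515.23 s = 8.5872 min ≈ 8.59 min.

8.59 min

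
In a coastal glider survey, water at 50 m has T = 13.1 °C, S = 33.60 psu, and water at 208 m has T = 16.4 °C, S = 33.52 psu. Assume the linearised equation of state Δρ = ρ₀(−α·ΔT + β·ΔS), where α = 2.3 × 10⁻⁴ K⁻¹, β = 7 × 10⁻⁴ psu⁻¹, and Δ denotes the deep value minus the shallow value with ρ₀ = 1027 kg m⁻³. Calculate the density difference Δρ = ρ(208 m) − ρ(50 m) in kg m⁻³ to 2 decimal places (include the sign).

-0.84 kg m⁻³

ΔT = +3.3 K, ΔS = -0.08 psu (deep − shallow).
Δρ/ρ₀ = −(2.3 × 10⁻⁴)(+3.3) + (7 × 10⁻⁴)(-0.08) = -8.15 × 10⁻⁴.
Δρ = 1027 × (-8.15 × 10⁻⁴) = -0.84 kg m⁻³.
Negative Δρ: lighter below, statically unstable.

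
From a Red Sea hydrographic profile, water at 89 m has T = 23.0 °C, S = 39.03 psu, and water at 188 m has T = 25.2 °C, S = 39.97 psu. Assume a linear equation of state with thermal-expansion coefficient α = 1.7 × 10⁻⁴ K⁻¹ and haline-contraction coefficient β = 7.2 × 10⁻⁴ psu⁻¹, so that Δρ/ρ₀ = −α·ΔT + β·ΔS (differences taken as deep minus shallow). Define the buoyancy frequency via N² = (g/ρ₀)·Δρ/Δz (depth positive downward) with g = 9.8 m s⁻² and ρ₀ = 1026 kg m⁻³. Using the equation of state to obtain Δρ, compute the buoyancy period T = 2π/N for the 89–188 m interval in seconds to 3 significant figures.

ΔT = +2.2 K, ΔS = +0.94 psu (deep − shallow).
Δρ/ρ₀ = −αΔT + βΔS = -3.74 × 10⁻⁴ + 6.768 × 10⁻⁴ = 3.028 × 10⁻⁴, so Δρ ≈ 0.3107 kg m⁻³.
N² = (g/ρ₀)·Δρ/Δz = g·(Δρ/ρ₀)/Δz = 9.8 × 3.028 × 10⁻⁴ / 99 = 2.9974 × 10⁻⁵ s⁻².
N = √(2.9974 × 10⁻⁵) = 5.4749 × 10⁻³ rad s⁻¹ → T = 2π/N = 1.1476 × 10³ s ≈ 1.15 × 10³ s.

1.15 × 10³ s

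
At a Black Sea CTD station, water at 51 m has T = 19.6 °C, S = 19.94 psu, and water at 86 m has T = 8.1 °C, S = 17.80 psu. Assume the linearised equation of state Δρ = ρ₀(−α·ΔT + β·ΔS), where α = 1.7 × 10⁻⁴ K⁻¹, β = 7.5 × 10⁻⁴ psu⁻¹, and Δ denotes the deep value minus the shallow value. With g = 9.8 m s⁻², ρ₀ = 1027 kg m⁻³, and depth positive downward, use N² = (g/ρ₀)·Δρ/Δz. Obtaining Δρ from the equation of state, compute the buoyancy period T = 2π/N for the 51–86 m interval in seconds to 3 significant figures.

635 s

ΔT = -11.5 K, ΔS = -2.14 psu (deep − shallow).
Δρ/ρ₀ = −αΔT + βΔS = 1.955 × 10⁻³ − 1.605 × 10⁻³ = 3.50 × 10⁻⁴, so Δρ ≈ 0.3595 kg m⁻³.
N² = (g/ρ₀)·Δρ/Δz = g·(Δρ/ρ₀)/Δz = 9.8 × 3.50 × 10⁻⁴ / 35 = 9.8000 × 10⁻⁵ s⁻².
N = √(9.8000 × 10⁻⁵) = 9.8995 × 10⁻³ rad s⁻¹ → T = 2π/N = 634.70 s ≈ 635 s.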